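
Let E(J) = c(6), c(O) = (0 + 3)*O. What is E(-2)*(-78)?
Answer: -1404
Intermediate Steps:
c(O) = 3*O
E(J) = 18 (E(J) = 3*6 = 18)
E(-2)*(-78) = 18*(-78) = -1404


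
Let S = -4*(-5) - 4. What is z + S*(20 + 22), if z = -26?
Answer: 646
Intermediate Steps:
S = 16 (S = 20 - 4 = 16)
z + S*(20 + 22) = -26 + 16*(20 + 22) = -26 + 16*42 = -26 + 672 = 646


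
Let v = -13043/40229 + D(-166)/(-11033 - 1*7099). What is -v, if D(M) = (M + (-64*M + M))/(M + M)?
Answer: 235248577/729432228 ≈ 0.32251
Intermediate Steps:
D(M) = -31 (D(M) = (M - 63*M)/((2*M)) = (-62*M)*(1/(2*M)) = -31)
v = -235248577/729432228 (v = -13043/40229 - 31/(-11033 - 1*7099) = -13043*1/40229 - 31/(-11033 - 7099) = -13043/40229 - 31/(-18132) = -13043/40229 - 31*(-1/18132) = -13043/40229 + 31/18132 = -235248577/729432228 ≈ -0.32251)
-v = -1*(-235248577/729432228) = 235248577/729432228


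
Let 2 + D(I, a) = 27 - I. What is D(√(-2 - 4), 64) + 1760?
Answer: 1785 - I*√6 ≈ 1785.0 - 2.4495*I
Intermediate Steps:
D(I, a) = 25 - I (D(I, a) = -2 + (27 - I) = 25 - I)
D(√(-2 - 4), 64) + 1760 = (25 - √(-2 - 4)) + 1760 = (25 - √(-6)) + 1760 = (25 - I*√6) + 1760 = 1785 - I*√6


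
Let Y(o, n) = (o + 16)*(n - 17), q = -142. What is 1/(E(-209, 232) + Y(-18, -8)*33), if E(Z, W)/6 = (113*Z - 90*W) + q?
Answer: -1/266184 ≈ -3.7568e-6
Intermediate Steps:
Y(o, n) = (-17 + n)*(16 + o) (Y(o, n) = (16 + o)*(-17 + n) = (-17 + n)*(16 + o))
E(Z, W) = -852 - 540*W + 678*Z (E(Z, W) = 6*((113*Z - 90*W) - 142) = 6*((-90*W + 113*Z) - 142) = 6*(-142 - 90*W + 113*Z) = -852 - 540*W + 678*Z)
1/(E(-209, 232) + Y(-18, -8)*33) = 1/((-852 - 540*232 + 678*(-209)) + (-272 - 17*(-18) + 16*(-8) - 8*(-18))*33) = 1/((-852 - 125280 - 141702) + (-272 + 306 - 128 + 144)*33) = 1/(-267834 + 50*33) = 1/(-267834 + 1650) = 1/(-266184) = -1/266184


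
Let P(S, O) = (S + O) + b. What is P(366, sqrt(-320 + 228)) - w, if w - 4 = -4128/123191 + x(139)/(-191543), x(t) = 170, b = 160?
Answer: 12318118710160/23596373713 + 2*I*sqrt(23) ≈ 522.03 + 9.5917*I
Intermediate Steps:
P(S, O) = 160 + O + S (P(S, O) = (S + O) + 160 = (O + S) + 160 = 160 + O + S)
w = 93573862878/23596373713 (w = 4 + (-4128/123191 + 170/(-191543)) = 4 + (-4128*1/123191 + 170*(-1/191543)) = 4 + (-4128/123191 - 170/191543) = 4 - 811631974/23596373713 = 93573862878/23596373713 ≈ 3.9656)
P(366, sqrt(-320 + 228)) - w = (160 + sqrt(-320 + 228) + 366) - 1*93573862878/23596373713 = (160 + sqrt(-92) + 366) - 93573862878/23596373713 = (160 + 2*I*sqrt(23) + 366) - 93573862878/23596373713 = (526 + 2*I*sqrt(23)) - 93573862878/23596373713 = 12318118710160/23596373713 + 2*I*sqrt(23)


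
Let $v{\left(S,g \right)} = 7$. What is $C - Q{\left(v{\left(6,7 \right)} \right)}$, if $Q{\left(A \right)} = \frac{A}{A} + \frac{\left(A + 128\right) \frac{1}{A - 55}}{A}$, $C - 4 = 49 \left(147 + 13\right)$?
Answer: $\frac{878461}{112} \approx 7843.4$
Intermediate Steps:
$C = 7844$ ($C = 4 + 49 \left(147 + 13\right) = 4 + 49 \cdot 160 = 4 + 7840 = 7844$)
$Q{\left(A \right)} = 1 + \frac{128 + A}{A \left(-55 + A\right)}$ ($Q{\left(A \right)} = 1 + \frac{\left(128 + A\right) \frac{1}{-55 + A}}{A} = 1 + \frac{\frac{1}{-55 + A} \left(128 + A\right)}{A} = 1 + \frac{128 + A}{A \left(-55 + A\right)}$)
$C - Q{\left(v{\left(6,7 \right)} \right)} = 7844 - \frac{128 + 7^{2} - 378}{7 \left(-55 + 7\right)} = 7844 - \frac{128 + 49 - 378}{7 \left(-48\right)} = 7844 - \frac{1}{7} \left(- \frac{1}{48}\right) \left(-201\right) = 7844 - \frac{67}{112} = \frac{878461}{112}$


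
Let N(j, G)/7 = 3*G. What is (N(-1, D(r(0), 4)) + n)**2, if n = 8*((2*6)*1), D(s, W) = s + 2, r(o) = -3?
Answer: 5625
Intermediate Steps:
D(s, W) = 2 + s
N(j, G) = 21*G (N(j, G) = 7*(3*G) = 21*G)
n = 96 (n = 8*(12*1) = 8*12 = 96)
(N(-1, D(r(0), 4)) + n)**2 = (21*(2 - 3) + 96)**2 = (21*(-1) + 96)**2 = (-21 + 96)**2 = 75**2 = 5625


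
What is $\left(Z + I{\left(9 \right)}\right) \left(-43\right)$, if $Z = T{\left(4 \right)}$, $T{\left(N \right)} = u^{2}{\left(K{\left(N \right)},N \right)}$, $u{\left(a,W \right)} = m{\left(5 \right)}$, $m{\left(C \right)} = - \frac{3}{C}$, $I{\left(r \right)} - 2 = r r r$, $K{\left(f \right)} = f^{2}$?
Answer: $- \frac{786212}{25} \approx -31448.0$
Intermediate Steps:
$I{\left(r \right)} = 2 + r^{3}$ ($I{\left(r \right)} = 2 + r r r = 2 + r^{2} r = 2 + r^{3}$)
$u{\left(a,W \right)} = - \frac{3}{5}$
$T{\left(N \right)} = \frac{9}{25}$ ($T{\left(N \right)} = \left(- \frac{3}{5}\right)^{2} = \frac{9}{25}$)
$Z = \frac{9}{25} \approx 0.36$
$\left(Z + I{\left(9 \right)}\right) \left(-43\right) = \left(\frac{9}{25} + \left(2 + 9^{3}\right)\right) \left(-43\right) = \left(\frac{9}{25} + \left(2 + 729\right)\right) \left(-43\right) = \left(\frac{9}{25} + 731\right) \left(-43\right) = \frac{18284}{25} \left(-43\right) = - \frac{786212}{25}$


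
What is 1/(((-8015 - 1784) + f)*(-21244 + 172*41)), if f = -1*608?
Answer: 1/147696144 ≈ 6.7707e-9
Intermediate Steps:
f = -608
1/(((-8015 - 1784) + f)*(-21244 + 172*41)) = 1/(((-8015 - 1784) - 608)*(-21244 + 172*41)) = 1/((-9799 - 608)*(-21244 + 7052)) = 1/(-10407*(-14192)) = 1/147696144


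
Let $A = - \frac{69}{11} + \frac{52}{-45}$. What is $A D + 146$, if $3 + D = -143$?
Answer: $\frac{609112}{495} \approx 1230.5$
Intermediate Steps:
$D = -146$ ($D = -3 - 143 = -146$)
$A = - \frac{3677}{495}$ ($A = \left(-69\right) \frac{1}{11} + 52 \left(- \frac{1}{45}\right) = - \frac{69}{11} - \frac{52}{45} = - \frac{3677}{495} \approx -7.4283$)
$A D + 146 = \left(- \frac{3677}{495}\right) \left(-146\right) + 146 = \frac{536842}{495} + 146 = \frac{609112}{495}$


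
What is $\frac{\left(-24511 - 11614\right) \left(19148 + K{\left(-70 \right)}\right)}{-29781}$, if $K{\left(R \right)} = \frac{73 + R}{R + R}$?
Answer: $\frac{19368180325}{833868} \approx 23227.0$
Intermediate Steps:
$K{\left(R \right)} = \frac{73 + R}{2 R}$
$\frac{\left(-24511 - 11614\right) \left(19148 + K{\left(-70 \right)}\right)}{-29781} = \frac{\left(-24511 - 11614\right) \left(19148 + \frac{73 - 70}{2 \left(-70\right)}\right)}{-29781} = - 36125 \left(19148 + \frac{1}{2} \left(- \frac{1}{70}\right) 3\right) \left(- \frac{1}{29781}\right) = - 36125 \left(19148 - \frac{3}{140}\right) \left(- \frac{1}{29781}\right) = \left(-36125\right) \frac{2680717}{140} \left(- \frac{1}{29781}\right) = \left(- \frac{19368180325}{28}\right) \left(- \frac{1}{29781}\right) = \frac{19368180325}{833868}$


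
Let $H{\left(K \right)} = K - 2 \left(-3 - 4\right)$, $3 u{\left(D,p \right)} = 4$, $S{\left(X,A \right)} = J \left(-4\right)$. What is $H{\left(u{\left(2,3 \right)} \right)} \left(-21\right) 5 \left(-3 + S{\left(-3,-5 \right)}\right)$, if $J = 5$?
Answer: $37030$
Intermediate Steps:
$S{\left(X,A \right)} = -20$ ($S{\left(X,A \right)} = 5 \left(-4\right) = -20$)
$u{\left(D,p \right)} = \frac{4}{3}$ ($u{\left(D,p \right)} = \frac{1}{3} \cdot 4 = \frac{4}{3}$)
$H{\left(K \right)} = 14 + K$ ($H{\left(K \right)} = K - -14 = K + 14 = 14 + K$)
$H{\left(u{\left(2,3 \right)} \right)} \left(-21\right) 5 \left(-3 + S{\left(-3,-5 \right)}\right) = \left(14 + \frac{4}{3}\right) \left(-21\right) 5 \left(-3 - 20\right) = \frac{46}{3} \left(-21\right) 5 \left(-23\right) = \left(-322\right) \left(-115\right) = 37030$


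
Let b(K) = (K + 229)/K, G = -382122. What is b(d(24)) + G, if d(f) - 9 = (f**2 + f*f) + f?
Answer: -452813156/1185 ≈ -3.8212e+5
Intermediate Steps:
d(f) = 9 + f + 2*f**2 (d(f) = 9 + ((f**2 + f*f) + f) = 9 + ((f**2 + f**2) + f) = 9 + (2*f**2 + f) = 9 + (f + 2*f**2) = 9 + f + 2*f**2)
b(K) = (229 + K)/K
b(d(24)) + G = (229 + (9 + 24 + 2*24**2))/(9 + 24 + 2*24**2) - 382122 = (229 + (9 + 24 + 2*576))/(9 + 24 + 2*576) - 382122 = (229 + (9 + 24 + 1152))/(9 + 24 + 1152) - 382122 = (229 + 1185)/1185 - 382122 = (1/1185)*1414 - 382122 = 1414/1185 - 382122 = -452813156/1185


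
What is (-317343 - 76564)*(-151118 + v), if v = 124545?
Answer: 10467290711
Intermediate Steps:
(-317343 - 76564)*(-151118 + v) = (-317343 - 76564)*(-151118 + 124545) = -393907*(-26573) = 10467290711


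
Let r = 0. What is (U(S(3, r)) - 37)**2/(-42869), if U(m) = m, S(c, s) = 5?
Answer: -1024/42869 ≈ -0.023887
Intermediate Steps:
(U(S(3, r)) - 37)**2/(-42869) = (5 - 37)**2/(-42869) = (-32)**2*(-1/42869) = 1024*(-1/42869) = -1024/42869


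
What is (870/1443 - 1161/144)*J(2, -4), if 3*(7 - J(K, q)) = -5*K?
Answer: -1779679/23088 ≈ -77.082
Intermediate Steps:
J(K, q) = 7 + 5*K/3 (J(K, q) = 7 - (-5)*K/3 = 7 + 5*K/3)
(870/1443 - 1161/144)*J(2, -4) = (870/1443 - 1161/144)*(7 + (5/3)*2) = (870*(1/1443) - 1161*1/144)*(7 + 10/3) = (290/481 - 129/16)*(31/3) = -57409/7696*31/3 = -1779679/23088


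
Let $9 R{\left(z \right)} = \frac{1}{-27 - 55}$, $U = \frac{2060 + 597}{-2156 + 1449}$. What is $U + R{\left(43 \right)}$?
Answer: $- \frac{1961573}{521766} \approx -3.7595$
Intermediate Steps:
$U = - \frac{2657}{707}$ ($U = \frac{2657}{-707} = 2657 \left(- \frac{1}{707}\right) = - \frac{2657}{707} \approx -3.7581$)
$R{\left(z \right)} = - \frac{1}{738}$ ($R{\left(z \right)} = \frac{1}{9 \left(-27 - 55\right)} = \frac{1}{9 \left(-82\right)} = \frac{1}{9} \left(- \frac{1}{82}\right) = - \frac{1}{738}$)
$U + R{\left(43 \right)} = - \frac{2657}{707} - \frac{1}{738} = - \frac{1961573}{521766}$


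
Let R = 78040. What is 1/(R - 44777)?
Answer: 1/33263 ≈ 3.0063e-5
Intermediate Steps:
1/(R - 44777) = 1/(78040 - 44777) = 1/33263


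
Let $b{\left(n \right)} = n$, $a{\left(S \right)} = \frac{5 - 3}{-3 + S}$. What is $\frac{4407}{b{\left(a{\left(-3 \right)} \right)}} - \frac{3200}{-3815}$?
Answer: $- \frac{10086983}{763} \approx -13220.0$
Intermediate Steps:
$a{\left(S \right)} = \frac{2}{-3 + S}$
$\frac{4407}{b{\left(a{\left(-3 \right)} \right)}} - \frac{3200}{-3815} = \frac{4407}{2 \frac{1}{-3 - 3}} - \frac{3200}{-3815} = \frac{4407}{2 \frac{1}{-6}} - - \frac{640}{763} = \frac{4407}{2 \left(- \frac{1}{6}\right)} + \frac{640}{763} = \frac{4407}{- \frac{1}{3}} + \frac{640}{763} = 4407 \left(-3\right) + \frac{640}{763} = -13221 + \frac{640}{763} = - \frac{10086983}{763}$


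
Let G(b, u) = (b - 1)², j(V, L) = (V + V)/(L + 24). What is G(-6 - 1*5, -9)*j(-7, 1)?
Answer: -2016/25 ≈ -80.640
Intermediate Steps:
j(V, L) = 2*V/(24 + L) (j(V, L) = (2*V)/(24 + L) = 2*V/(24 + L))
G(b, u) = (-1 + b)²
G(-6 - 1*5, -9)*j(-7, 1) = (-1 + (-6 - 1*5))²*(2*(-7)/(24 + 1)) = (-1 + (-6 - 5))²*(2*(-7)/25) = (-1 - 11)²*(2*(-7)*(1/25)) = (-12)²*(-14/25) = 144*(-14/25) = -2016/25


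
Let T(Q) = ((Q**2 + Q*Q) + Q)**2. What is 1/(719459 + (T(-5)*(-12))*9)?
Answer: 1/500759 ≈ 1.9970e-6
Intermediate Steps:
T(Q) = (Q + 2*Q**2)**2 (T(Q) = ((Q**2 + Q**2) + Q)**2 = (2*Q**2 + Q)**2 = (Q + 2*Q**2)**2)
1/(719459 + (T(-5)*(-12))*9) = 1/(719459 + (((-5)**2*(1 + 2*(-5))**2)*(-12))*9) = 1/(719459 + ((25*(1 - 10)**2)*(-12))*9) = 1/(719459 + ((25*(-9)**2)*(-12))*9) = 1/(719459 + ((25*81)*(-12))*9) = 1/(719459 + (2025*(-12))*9) = 1/(719459 - 24300*9) = 1/(719459 - 218700) = 1/500759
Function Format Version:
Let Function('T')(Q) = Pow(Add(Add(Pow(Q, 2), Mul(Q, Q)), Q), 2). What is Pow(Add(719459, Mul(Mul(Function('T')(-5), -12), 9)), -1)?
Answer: Rational(1, 500759) ≈ 1.9970e-6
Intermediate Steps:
Function('T')(Q) = Pow(Add(Q, Mul(2, Pow(Q, 2))), 2) (Function('T')(Q) = Pow(Add(Add(Pow(Q, 2), Pow(Q, 2)), Q), 2) = Pow(Add(Mul(2, Pow(Q, 2)), Q), 2) = Pow(Add(Q, Mul(2, Pow(Q, 2))), 2))
Pow(Add(719459, Mul(Mul(Function('T')(-5), -12), 9)), -1) = Pow(Add(719459, Mul(Mul(Mul(Pow(-5, 2), Pow(Add(1, Mul(2, -5)), 2)), -12), 9)), -1) = Pow(Add(719459, Mul(Mul(Mul(25, Pow(Add(1, -10), 2)), -12), 9)), -1) = Pow(Add(719459, Mul(Mul(Mul(25, Pow(-9, 2)), -12), 9)), -1) = Pow(Add(719459, Mul(Mul(Mul(25, 81), -12), 9)), -1) = Pow(Add(719459, Mul(Mul(2025, -12), 9)), -1) = Pow(Add(719459, Mul(-24300, 9)), -1) = Pow(Add(719459, -218700), -1) = Pow(500759, -1) = Rational(1, 500759)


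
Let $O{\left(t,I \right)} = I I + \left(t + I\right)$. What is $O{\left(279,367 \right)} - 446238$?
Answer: $-310903$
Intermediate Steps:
$O{\left(t,I \right)} = I + t + I^{2}$ ($O{\left(t,I \right)} = I^{2} + \left(I + t\right) = I + t + I^{2}$)
$O{\left(279,367 \right)} - 446238 = \left(367 + 279 + 367^{2}\right) - 446238 = \left(367 + 279 + 134689\right) - 446238 = 135335 - 446238 = -310903$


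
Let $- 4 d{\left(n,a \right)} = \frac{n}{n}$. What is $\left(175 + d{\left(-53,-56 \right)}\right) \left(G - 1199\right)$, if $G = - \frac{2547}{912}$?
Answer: $- \frac{255376155}{1216} \approx -2.1001 \cdot 10^{5}$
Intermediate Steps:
$G = - \frac{849}{304}$ ($G = \left(-2547\right) \frac{1}{912} = - \frac{849}{304} \approx -2.7928$)
$d{\left(n,a \right)} = - \frac{1}{4}$ ($d{\left(n,a \right)} = - \frac{n \frac{1}{n}}{4} = \left(- \frac{1}{4}\right) 1 = - \frac{1}{4}$)
$\left(175 + d{\left(-53,-56 \right)}\right) \left(G - 1199\right) = \left(175 - \frac{1}{4}\right) \left(- \frac{849}{304} - 1199\right) = \frac{699}{4} \left(- \frac{365345}{304}\right) = - \frac{255376155}{1216}$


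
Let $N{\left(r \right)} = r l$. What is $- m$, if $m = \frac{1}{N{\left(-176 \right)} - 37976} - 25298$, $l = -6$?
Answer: $\frac{934002161}{36920} \approx 25298.0$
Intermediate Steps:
$N{\left(r \right)} = - 6 r$ ($N{\left(r \right)} = r \left(-6\right) = - 6 r$)
$m = - \frac{934002161}{36920}$ ($m = \frac{1}{\left(-6\right) \left(-176\right) - 37976} - 25298 = \frac{1}{1056 - 37976} - 25298 = \frac{1}{-36920} - 25298 = - \frac{1}{36920} - 25298 = - \frac{934002161}{36920} \approx -25298.0$)
$- m = \left(-1\right) \left(- \frac{934002161}{36920}\right) = \frac{934002161}{36920}$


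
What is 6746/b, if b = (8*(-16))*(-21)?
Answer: 3373/1344 ≈ 2.5097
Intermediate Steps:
b = 2688 (b = -128*(-21) = 2688)
6746/b = 6746/2688 = 6746*(1/2688) = 3373/1344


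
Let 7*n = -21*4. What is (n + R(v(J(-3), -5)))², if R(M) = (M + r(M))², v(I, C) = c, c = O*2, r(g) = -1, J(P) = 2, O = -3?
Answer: 1369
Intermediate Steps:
c = -6 (c = -3*2 = -6)
v(I, C) = -6
n = -12 (n = (-21*4)/7 = (⅐)*(-84) = -12)
R(M) = (-1 + M)² (R(M) = (M - 1)² = (-1 + M)²)
(n + R(v(J(-3), -5)))² = (-12 + (-1 - 6)²)² = (-12 + (-7)²)² = (-12 + 49)² = 37² = 1369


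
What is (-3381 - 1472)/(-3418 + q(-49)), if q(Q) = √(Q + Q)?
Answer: 8293777/5841411 + 33971*I*√2/11682822 ≈ 1.4198 + 0.0041122*I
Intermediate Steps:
q(Q) = √2*√Q (q(Q) = √(2*Q) = √2*√Q)
(-3381 - 1472)/(-3418 + q(-49)) = (-3381 - 1472)/(-3418 + √2*√(-49)) = -4853/(-3418 + √2*(7*I)) = -4853/(-3418 + 7*I*√2)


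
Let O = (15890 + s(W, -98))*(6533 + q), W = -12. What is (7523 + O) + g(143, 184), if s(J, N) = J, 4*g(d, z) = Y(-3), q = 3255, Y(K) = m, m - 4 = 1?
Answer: 621685553/4 ≈ 1.5542e+8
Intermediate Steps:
m = 5 (m = 4 + 1 = 5)
Y(K) = 5
g(d, z) = 5/4 (g(d, z) = (¼)*5 = 5/4)
O = 155413864 (O = (15890 - 12)*(6533 + 3255) = 15878*9788 = 155413864)
(7523 + O) + g(143, 184) = (7523 + 155413864) + 5/4 = 155421387 + 5/4 = 621685553/4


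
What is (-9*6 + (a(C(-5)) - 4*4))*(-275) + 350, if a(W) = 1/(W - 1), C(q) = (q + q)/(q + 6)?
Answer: 19625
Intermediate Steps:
C(q) = 2*q/(6 + q) (C(q) = (2*q)/(6 + q) = 2*q/(6 + q))
a(W) = 1/(-1 + W)
(-9*6 + (a(C(-5)) - 4*4))*(-275) + 350 = (-9*6 + (1/(-1 + 2*(-5)/(6 - 5)) - 4*4))*(-275) + 350 = (-54 + (1/(-1 + 2*(-5)/1) - 16))*(-275) + 350 = (-54 + (1/(-1 + 2*(-5)*1) - 16))*(-275) + 350 = (-54 + (1/(-1 - 10) - 16))*(-275) + 350 = (-54 + (1/(-11) - 16))*(-275) + 350 = (-54 + (-1/11 - 16))*(-275) + 350 = (-54 - 177/11)*(-275) + 350 = -771/11*(-275) + 350 = 19275 + 350 = 19625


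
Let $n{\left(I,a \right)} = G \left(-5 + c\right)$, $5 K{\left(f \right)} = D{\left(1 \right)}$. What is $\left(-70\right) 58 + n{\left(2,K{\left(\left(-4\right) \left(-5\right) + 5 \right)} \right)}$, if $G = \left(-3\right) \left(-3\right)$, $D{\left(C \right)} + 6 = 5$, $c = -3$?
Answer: $-4132$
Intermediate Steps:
$D{\left(C \right)} = -1$ ($D{\left(C \right)} = -6 + 5 = -1$)
$K{\left(f \right)} = - \frac{1}{5}$ ($K{\left(f \right)} = \frac{1}{5} \left(-1\right) = - \frac{1}{5}$)
$G = 9$
$n{\left(I,a \right)} = -72$ ($n{\left(I,a \right)} = 9 \left(-5 - 3\right) = 9 \left(-8\right) = -72$)
$\left(-70\right) 58 + n{\left(2,K{\left(\left(-4\right) \left(-5\right) + 5 \right)} \right)} = \left(-70\right) 58 - 72 = -4060 - 72 = -4132$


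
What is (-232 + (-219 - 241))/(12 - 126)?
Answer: 346/57 ≈ 6.0702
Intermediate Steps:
(-232 + (-219 - 241))/(12 - 126) = (-232 - 460)/(-114) = -692*(-1/114) = 346/57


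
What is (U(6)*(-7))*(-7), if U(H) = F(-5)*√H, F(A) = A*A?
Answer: 1225*√6 ≈ 3000.6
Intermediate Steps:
F(A) = A²
U(H) = 25*√H (U(H) = (-5)²*√H = 25*√H)
(U(6)*(-7))*(-7) = ((25*√6)*(-7))*(-7) = -175*√6*(-7) = 1225*√6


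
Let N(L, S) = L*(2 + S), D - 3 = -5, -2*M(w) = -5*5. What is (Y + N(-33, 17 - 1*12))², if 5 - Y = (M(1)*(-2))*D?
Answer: 76176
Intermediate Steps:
M(w) = 25/2 (M(w) = -(-5)*5/2 = -½*(-25) = 25/2)
D = -2 (D = 3 - 5 = -2)
Y = -45 (Y = 5 - (25/2)*(-2)*(-2) = 5 - (-25)*(-2) = 5 - 1*50 = 5 - 50 = -45)
(Y + N(-33, 17 - 1*12))² = (-45 - 33*(2 + (17 - 1*12)))² = (-45 - 33*(2 + (17 - 12)))² = (-45 - 33*(2 + 5))² = (-45 - 33*7)² = (-45 - 231)² = (-276)² = 76176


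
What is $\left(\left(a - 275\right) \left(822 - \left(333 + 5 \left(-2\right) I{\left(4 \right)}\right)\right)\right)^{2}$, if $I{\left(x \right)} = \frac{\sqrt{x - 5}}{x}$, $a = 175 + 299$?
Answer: $\frac{37876732859}{4} + 96824445 i \approx 9.4692 \cdot 10^{9} + 9.6824 \cdot 10^{7} i$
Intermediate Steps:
$a = 474$
$I{\left(x \right)} = \frac{\sqrt{-5 + x}}{x}$
$\left(\left(a - 275\right) \left(822 - \left(333 + 5 \left(-2\right) I{\left(4 \right)}\right)\right)\right)^{2} = \left(\left(474 - 275\right) \left(822 - \left(333 + 5 \left(-2\right) \frac{\sqrt{-5 + 4}}{4}\right)\right)\right)^{2} = \left(199 \left(822 - \left(333 - 10 \frac{\sqrt{-1}}{4}\right)\right)\right)^{2} = \left(199 \left(822 - \left(333 - 10 \frac{i}{4}\right)\right)\right)^{2} = \left(199 \left(822 - \left(333 - \frac{5 i}{2}\right)\right)\right)^{2} = \left(199 \left(489 + \frac{5 i}{2}\right)\right)^{2} = \left(97311 + \frac{995 i}{2}\right)^{2}$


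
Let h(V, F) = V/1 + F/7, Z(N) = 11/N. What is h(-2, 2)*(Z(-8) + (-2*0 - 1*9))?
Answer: 249/14 ≈ 17.786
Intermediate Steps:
h(V, F) = V + F/7 (h(V, F) = V*1 + F*(⅐) = V + F/7)
h(-2, 2)*(Z(-8) + (-2*0 - 1*9)) = (-2 + (⅐)*2)*(11/(-8) + (-2*0 - 1*9)) = (-2 + 2/7)*(11*(-⅛) + (0 - 9)) = -12*(-11/8 - 9)/7 = -12/7*(-83/8) = 249/14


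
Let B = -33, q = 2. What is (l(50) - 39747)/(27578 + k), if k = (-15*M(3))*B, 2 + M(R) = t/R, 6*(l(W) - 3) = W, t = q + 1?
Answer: -119207/81249 ≈ -1.4672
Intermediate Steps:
t = 3 (t = 2 + 1 = 3)
l(W) = 3 + W/6
M(R) = -2 + 3/R
k = -495 (k = -15*(-2 + 3/3)*(-33) = -15*(-2 + 3*(⅓))*(-33) = -15*(-2 + 1)*(-33) = -15*(-1)*(-33) = 15*(-33) = -495)
(l(50) - 39747)/(27578 + k) = ((3 + (⅙)*50) - 39747)/(27578 - 495) = ((3 + 25/3) - 39747)/27083 = (34/3 - 39747)*(1/27083) = -119207/3*1/27083 = -119207/81249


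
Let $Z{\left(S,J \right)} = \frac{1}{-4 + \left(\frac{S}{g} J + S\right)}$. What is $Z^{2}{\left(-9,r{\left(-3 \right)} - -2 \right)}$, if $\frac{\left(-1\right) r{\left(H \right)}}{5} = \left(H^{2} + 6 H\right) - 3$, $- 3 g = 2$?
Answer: $\frac{1}{678976} \approx 1.4728 \cdot 10^{-6}$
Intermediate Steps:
$g = - \frac{2}{3}$ ($g = \left(- \frac{1}{3}\right) 2 = - \frac{2}{3} \approx -0.66667$)
$r{\left(H \right)} = 15 - 30 H - 5 H^{2}$ ($r{\left(H \right)} = - 5 \left(\left(H^{2} + 6 H\right) - 3\right) = - 5 \left(-3 + H^{2} + 6 H\right) = 15 - 30 H - 5 H^{2}$)
$Z{\left(S,J \right)} = \frac{1}{-4 + S - \frac{3 J S}{2}}$ ($Z{\left(S,J \right)} = \frac{1}{-4 + \left(\frac{S}{- \frac{2}{3}} J + S\right)} = \frac{1}{-4 + \left(S \left(- \frac{3}{2}\right) J + S\right)} = \frac{1}{-4 + \left(- \frac{3 S}{2} J + S\right)} = \frac{1}{-4 - \left(- S + \frac{3 J S}{2}\right)} = \frac{1}{-4 + S - \frac{3 J S}{2}}$)
$Z^{2}{\left(-9,r{\left(-3 \right)} - -2 \right)} = \left(- \frac{2}{8 - -18 + 3 \left(\left(15 - -90 - 5 \left(-3\right)^{2}\right) - -2\right) \left(-9\right)}\right)^{2} = \left(- \frac{2}{8 + 18 + 3 \left(\left(15 + 90 - 45\right) + 2\right) \left(-9\right)}\right)^{2} = \left(- \frac{2}{8 + 18 + 3 \left(60 + 2\right) \left(-9\right)}\right)^{2} = \left(- \frac{2}{8 + 18 + 3 \cdot 62 \left(-9\right)}\right)^{2} = \left(- \frac{2}{8 + 18 - 1674}\right)^{2} = \left(- \frac{2}{-1648}\right)^{2} = \left(\left(-2\right) \left(- \frac{1}{1648}\right)\right)^{2} = \left(\frac{1}{824}\right)^{2} = \frac{1}{678976}$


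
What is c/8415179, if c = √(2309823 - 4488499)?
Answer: 2*I*√544669/8415179 ≈ 0.0001754*I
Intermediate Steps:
c = 2*I*√544669 (c = √(-2178676) = 2*I*√544669 ≈ 1476.0*I)
c/8415179 = (2*I*√544669)/8415179 = (2*I*√544669)*(1/8415179) = 2*I*√544669/8415179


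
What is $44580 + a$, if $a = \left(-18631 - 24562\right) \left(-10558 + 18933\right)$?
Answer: $-361696795$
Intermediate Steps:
$a = -361741375$ ($a = \left(-43193\right) 8375 = -361741375$)
$44580 + a = 44580 - 361741375 = -361696795$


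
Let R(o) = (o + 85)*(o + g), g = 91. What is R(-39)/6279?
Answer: 8/21 ≈ 0.38095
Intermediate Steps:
R(o) = (85 + o)*(91 + o) (R(o) = (o + 85)*(o + 91) = (85 + o)*(91 + o))
R(-39)/6279 = (7735 + (-39)² + 176*(-39))/6279 = (7735 + 1521 - 6864)*(1/6279) = 2392*(1/6279) = 8/21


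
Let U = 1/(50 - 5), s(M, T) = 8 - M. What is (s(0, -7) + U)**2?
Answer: 130321/2025 ≈ 64.356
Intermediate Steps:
U = 1/45 ≈ 0.022222
(s(0, -7) + U)**2 = ((8 - 1*0) + 1/45)**2 = ((8 + 0) + 1/45)**2 = (8 + 1/45)**2 = (361/45)**2 = 130321/2025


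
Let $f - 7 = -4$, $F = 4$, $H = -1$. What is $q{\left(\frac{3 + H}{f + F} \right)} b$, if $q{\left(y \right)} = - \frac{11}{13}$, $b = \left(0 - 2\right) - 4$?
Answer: $\frac{66}{13} \approx 5.0769$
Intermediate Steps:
$f = 3$ ($f = 7 - 4 = 3$)
$b = -6$ ($b = -2 - 4 = -6$)
$q{\left(y \right)} = - \frac{11}{13}$ ($q{\left(y \right)} = \left(-11\right) \frac{1}{13} = - \frac{11}{13}$)
$q{\left(\frac{3 + H}{f + F} \right)} b = \left(- \frac{11}{13}\right) \left(-6\right) = \frac{66}{13}$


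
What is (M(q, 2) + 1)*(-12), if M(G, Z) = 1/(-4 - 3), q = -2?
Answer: -72/7 ≈ -10.286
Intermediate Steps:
M(G, Z) = -⅐ (M(G, Z) = 1/(-7) = -⅐)
(M(q, 2) + 1)*(-12) = (-⅐ + 1)*(-12) = (6/7)*(-12) = -72/7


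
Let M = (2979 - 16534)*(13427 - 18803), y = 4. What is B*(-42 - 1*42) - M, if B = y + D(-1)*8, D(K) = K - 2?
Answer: -72870000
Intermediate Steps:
D(K) = -2 + K
B = -20 (B = 4 + (-2 - 1)*8 = 4 - 3*8 = 4 - 24 = -20)
M = 72871680 (M = -13555*(-5376) = 72871680)
B*(-42 - 1*42) - M = -20*(-42 - 1*42) - 1*72871680 = -20*(-42 - 42) - 72871680 = -20*(-84) - 72871680 = 1680 - 72871680 = -72870000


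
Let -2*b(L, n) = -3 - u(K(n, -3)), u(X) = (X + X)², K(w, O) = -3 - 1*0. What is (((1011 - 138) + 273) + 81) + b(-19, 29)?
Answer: 2493/2 ≈ 1246.5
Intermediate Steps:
K(w, O) = -3 (K(w, O) = -3 + 0 = -3)
u(X) = 4*X² (u(X) = (2*X)² = 4*X²)
b(L, n) = 39/2 (b(L, n) = -(-3 - 4*(-3)²)/2 = -(-3 - 4*9)/2 = -(-3 - 1*36)/2 = -(-3 - 36)/2 = -½*(-39) = 39/2)
(((1011 - 138) + 273) + 81) + b(-19, 29) = (((1011 - 138) + 273) + 81) + 39/2 = ((873 + 273) + 81) + 39/2 = (1146 + 81) + 39/2 = 1227 + 39/2 = 2493/2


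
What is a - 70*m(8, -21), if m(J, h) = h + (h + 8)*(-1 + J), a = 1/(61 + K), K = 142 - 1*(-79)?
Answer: 2210881/282 ≈ 7840.0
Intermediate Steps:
K = 221 (K = 142 + 79 = 221)
a = 1/282 (a = 1/(61 + 221) = 1/282 ≈ 0.0035461)
m(J, h) = h + (-1 + J)*(8 + h) (m(J, h) = h + (8 + h)*(-1 + J) = h + (-1 + J)*(8 + h))
a - 70*m(8, -21) = 1/282 - 70*(-8 + 8*8 + 8*(-21)) = 1/282 - 70*(-8 + 64 - 168) = 1/282 - 70*(-112) = 1/282 + 7840 = 2210881/282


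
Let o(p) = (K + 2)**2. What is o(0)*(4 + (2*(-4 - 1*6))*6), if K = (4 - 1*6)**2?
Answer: -4176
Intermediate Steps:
K = 4 (K = (4 - 6)**2 = (-2)**2 = 4)
o(p) = 36 (o(p) = (4 + 2)**2 = 6**2 = 36)
o(0)*(4 + (2*(-4 - 1*6))*6) = 36*(4 + (2*(-4 - 1*6))*6) = 36*(4 + (2*(-4 - 6))*6) = 36*(4 + (2*(-10))*6) = 36*(4 - 20*6) = 36*(4 - 120) = 36*(-116) = -4176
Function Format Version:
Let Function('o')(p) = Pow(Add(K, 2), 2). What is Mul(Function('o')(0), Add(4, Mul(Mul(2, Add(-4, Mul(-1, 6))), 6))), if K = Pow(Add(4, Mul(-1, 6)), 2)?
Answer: -4176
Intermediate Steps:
K = 4 (K = Pow(Add(4, -6), 2) = Pow(-2, 2) = 4)
Function('o')(p) = 36 (Function('o')(p) = Pow(Add(4, 2), 2) = Pow(6, 2) = 36)
Mul(Function('o')(0), Add(4, Mul(Mul(2, Add(-4, Mul(-1, 6))), 6))) = Mul(36, Add(4, Mul(Mul(2, Add(-4, Mul(-1, 6))), 6))) = Mul(36, Add(4, Mul(Mul(2, Add(-4, -6)), 6))) = Mul(36, Add(4, Mul(Mul(2, -10), 6))) = Mul(36, Add(4, Mul(-20, 6))) = Mul(36, Add(4, -120)) = Mul(36, -116) = -4176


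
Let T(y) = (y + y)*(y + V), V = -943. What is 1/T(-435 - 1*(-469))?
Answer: -1/61812 ≈ -1.6178e-5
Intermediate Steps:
T(y) = 2*y*(-943 + y) (T(y) = (y + y)*(y - 943) = (2*y)*(-943 + y) = 2*y*(-943 + y))
1/T(-435 - 1*(-469)) = 1/(2*(-435 - 1*(-469))*(-943 + (-435 - 1*(-469)))) = 1/(2*(-435 + 469)*(-943 + (-435 + 469))) = 1/(2*34*(-943 + 34)) = 1/(2*34*(-909)) = 1/(-61812) = -1/61812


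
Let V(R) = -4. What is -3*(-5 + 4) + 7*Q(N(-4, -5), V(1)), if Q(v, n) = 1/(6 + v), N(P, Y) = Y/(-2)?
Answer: 65/17 ≈ 3.8235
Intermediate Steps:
N(P, Y) = -Y/2 (N(P, Y) = Y*(-½) = -Y/2)
-3*(-5 + 4) + 7*Q(N(-4, -5), V(1)) = -3*(-5 + 4) + 7/(6 - ½*(-5)) = -3*(-1) + 7/(6 + 5/2) = 3 + 7/(17/2) = 3 + 7*(2/17) = 3 + 14/17 = 65/17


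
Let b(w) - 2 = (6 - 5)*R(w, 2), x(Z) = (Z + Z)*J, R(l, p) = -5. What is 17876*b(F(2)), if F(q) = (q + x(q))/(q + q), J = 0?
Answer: -53628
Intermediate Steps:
x(Z) = 0 (x(Z) = (Z + Z)*0 = (2*Z)*0 = 0)
F(q) = ½ (F(q) = (q + 0)/(q + q) = q/((2*q)) = q*(1/(2*q)) = ½)
b(w) = -3 (b(w) = 2 + (6 - 5)*(-5) = 2 + 1*(-5) = 2 - 5 = -3)
17876*b(F(2)) = 17876*(-3) = -53628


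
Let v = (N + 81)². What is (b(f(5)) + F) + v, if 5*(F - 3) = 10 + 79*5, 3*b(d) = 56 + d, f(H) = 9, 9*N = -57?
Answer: 51127/9 ≈ 5680.8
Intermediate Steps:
N = -19/3 (N = (⅑)*(-57) = -19/3 ≈ -6.3333)
v = 50176/9 (v = (-19/3 + 81)² = (224/3)² = 50176/9 ≈ 5575.1)
b(d) = 56/3 + d/3 (b(d) = (56 + d)/3 = 56/3 + d/3)
F = 84 (F = 3 + (10 + 79*5)/5 = 3 + (10 + 395)/5 = 3 + (⅕)*405 = 3 + 81 = 84)
(b(f(5)) + F) + v = ((56/3 + (⅓)*9) + 84) + 50176/9 = ((56/3 + 3) + 84) + 50176/9 = (65/3 + 84) + 50176/9 = 317/3 + 50176/9 = 51127/9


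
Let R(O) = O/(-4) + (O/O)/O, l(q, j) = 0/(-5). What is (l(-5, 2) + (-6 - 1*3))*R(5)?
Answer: 189/20 ≈ 9.4500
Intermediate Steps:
l(q, j) = 0 (l(q, j) = 0*(-1/5) = 0)
R(O) = 1/O - O/4 (R(O) = O*(-1/4) + 1/O = -O/4 + 1/O = 1/O - O/4)
(l(-5, 2) + (-6 - 1*3))*R(5) = (0 + (-6 - 1*3))*(1/5 - 1/4*5) = (0 + (-6 - 3))*(1/5 - 5/4) = (0 - 9)*(-21/20) = -9*(-21/20) = 189/20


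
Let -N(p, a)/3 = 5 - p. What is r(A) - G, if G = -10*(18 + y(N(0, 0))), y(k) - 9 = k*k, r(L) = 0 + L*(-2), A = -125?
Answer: 2770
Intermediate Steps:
r(L) = -2*L (r(L) = 0 - 2*L = -2*L)
N(p, a) = -15 + 3*p (N(p, a) = -3*(5 - p) = -15 + 3*p)
y(k) = 9 + k² (y(k) = 9 + k*k = 9 + k²)
G = -2520 (G = -10*(18 + (9 + (-15 + 3*0)²)) = -10*(18 + (9 + (-15 + 0)²)) = -10*(18 + (9 + (-15)²)) = -10*(18 + (9 + 225)) = -10*(18 + 234) = -10*252 = -2520)
r(A) - G = -2*(-125) - 1*(-2520) = 250 + 2520 = 2770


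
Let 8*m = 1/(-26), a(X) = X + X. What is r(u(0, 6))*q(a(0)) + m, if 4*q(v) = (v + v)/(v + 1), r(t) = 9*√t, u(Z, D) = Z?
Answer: -1/208 ≈ -0.0048077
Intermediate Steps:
a(X) = 2*X
q(v) = v/(2*(1 + v)) (q(v) = ((v + v)/(v + 1))/4 = ((2*v)/(1 + v))/4 = (2*v/(1 + v))/4 = v/(2*(1 + v)))
m = -1/208 (m = (⅛)/(-26) = (⅛)*(-1/26) = -1/208 ≈ -0.0048077)
r(u(0, 6))*q(a(0)) + m = (9*√0)*((2*0)/(2*(1 + 2*0))) - 1/208 = (9*0)*((½)*0/(1 + 0)) - 1/208 = 0*((½)*0/1) - 1/208 = 0*((½)*0*1) - 1/208 = 0*0 - 1/208 = 0 - 1/208 = -1/208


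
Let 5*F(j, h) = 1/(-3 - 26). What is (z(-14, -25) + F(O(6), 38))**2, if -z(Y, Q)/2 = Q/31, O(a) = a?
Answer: 52113961/20205025 ≈ 2.5793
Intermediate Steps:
z(Y, Q) = -2*Q/31
F(j, h) = -1/145 (F(j, h) = 1/(5*(-3 - 26)) = (1/5)/(-29) = (1/5)*(-1/29) = -1/145)
(z(-14, -25) + F(O(6), 38))**2 = (-2/31*(-25) - 1/145)**2 = (50/31 - 1/145)**2 = (7219/4495)**2 = 52113961/20205025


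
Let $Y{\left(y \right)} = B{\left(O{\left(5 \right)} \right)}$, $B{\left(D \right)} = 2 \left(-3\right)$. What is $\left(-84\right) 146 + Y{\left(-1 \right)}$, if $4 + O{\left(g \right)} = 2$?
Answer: $-12270$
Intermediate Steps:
$O{\left(g \right)} = -2$ ($O{\left(g \right)} = -4 + 2 = -2$)
$B{\left(D \right)} = -6$
$Y{\left(y \right)} = -6$
$\left(-84\right) 146 + Y{\left(-1 \right)} = \left(-84\right) 146 - 6 = -12264 - 6 = -12270$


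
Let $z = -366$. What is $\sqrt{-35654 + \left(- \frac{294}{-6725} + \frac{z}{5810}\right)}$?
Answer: $\frac{i \sqrt{21772351065087119}}{781445} \approx 188.82 i$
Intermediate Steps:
$\sqrt{-35654 + \left(- \frac{294}{-6725} + \frac{z}{5810}\right)} = \sqrt{-35654 - \left(- \frac{294}{6725} + \frac{183}{2905}\right)} = \sqrt{-35654 - \frac{75321}{3907225}} = \sqrt{- \frac{139308275471}{3907225}} = \frac{i \sqrt{21772351065087119}}{781445}$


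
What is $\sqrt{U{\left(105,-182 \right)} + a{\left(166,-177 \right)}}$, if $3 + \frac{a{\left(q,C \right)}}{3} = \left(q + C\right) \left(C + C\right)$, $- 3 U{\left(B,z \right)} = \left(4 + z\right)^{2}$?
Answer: $\frac{\sqrt{10005}}{3} \approx 33.342$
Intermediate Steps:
$U{\left(B,z \right)} = - \frac{\left(4 + z\right)^{2}}{3}$
$a{\left(q,C \right)} = -9 + 6 C \left(C + q\right)$ ($a{\left(q,C \right)} = -9 + 3 \left(q + C\right) \left(C + C\right) = -9 + 3 \left(C + q\right) 2 C = -9 + 3 \cdot 2 C \left(C + q\right) = -9 + 6 C \left(C + q\right)$)
$\sqrt{U{\left(105,-182 \right)} + a{\left(166,-177 \right)}} = \sqrt{- \frac{\left(4 - 182\right)^{2}}{3} + \left(-9 + 6 \left(-177\right)^{2} + 6 \left(-177\right) 166\right)} = \sqrt{- \frac{\left(-178\right)^{2}}{3} - -11673} = \sqrt{\left(- \frac{1}{3}\right) 31684 - -11673} = \sqrt{- \frac{31684}{3} + 11673} = \sqrt{\frac{3335}{3}} = \frac{\sqrt{10005}}{3}$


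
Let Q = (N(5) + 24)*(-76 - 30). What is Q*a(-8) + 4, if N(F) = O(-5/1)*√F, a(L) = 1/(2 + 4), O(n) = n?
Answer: -420 + 265*√5/3 ≈ -222.48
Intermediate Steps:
a(L) = ⅙ (a(L) = 1/6 = ⅙)
N(F) = -5*√F (N(F) = (-5/1)*√F = (-5*1)*√F = -5*√F)
Q = -2544 + 530*√5 (Q = (-5*√5 + 24)*(-76 - 30) = (24 - 5*√5)*(-106) = -2544 + 530*√5 ≈ -1358.9)
Q*a(-8) + 4 = (-2544 + 530*√5)*(⅙) + 4 = (-424 + 265*√5/3) + 4 = -420 + 265*√5/3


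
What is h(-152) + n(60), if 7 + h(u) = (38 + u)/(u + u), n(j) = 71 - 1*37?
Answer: 219/8 ≈ 27.375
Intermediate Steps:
n(j) = 34 (n(j) = 71 - 37 = 34)
h(u) = -7 + (38 + u)/(2*u) (h(u) = -7 + (38 + u)/(u + u) = -7 + (38 + u)/((2*u)) = -7 + (38 + u)*(1/(2*u)) = -7 + (38 + u)/(2*u))
h(-152) + n(60) = (-13/2 + 19/(-152)) + 34 = (-13/2 + 19*(-1/152)) + 34 = (-13/2 - ⅛) + 34 = -53/8 + 34 = 219/8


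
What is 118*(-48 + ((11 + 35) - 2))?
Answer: -472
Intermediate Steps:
118*(-48 + ((11 + 35) - 2)) = 118*(-48 + (46 - 2)) = 118*(-48 + 44) = 118*(-4) = -472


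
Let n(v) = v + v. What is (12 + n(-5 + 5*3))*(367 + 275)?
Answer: 20544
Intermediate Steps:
n(v) = 2*v
(12 + n(-5 + 5*3))*(367 + 275) = (12 + 2*(-5 + 5*3))*(367 + 275) = (12 + 2*(-5 + 15))*642 = (12 + 2*10)*642 = (12 + 20)*642 = 32*642 = 20544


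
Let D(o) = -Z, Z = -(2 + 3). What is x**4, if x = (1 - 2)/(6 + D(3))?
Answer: 1/14641 ≈ 6.8301e-5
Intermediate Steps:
Z = -5 (Z = -1*5 = -5)
D(o) = 5 (D(o) = -1*(-5) = 5)
x = -1/11 (x = (1 - 2)/(6 + 5) = -1/11 ≈ -0.090909)
x**4 = (-1/11)**4 = 1/14641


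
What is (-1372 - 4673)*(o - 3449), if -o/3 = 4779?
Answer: 107516370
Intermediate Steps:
o = -14337 (o = -3*4779 = -14337)
(-1372 - 4673)*(o - 3449) = (-1372 - 4673)*(-14337 - 3449) = -6045*(-17786) = 107516370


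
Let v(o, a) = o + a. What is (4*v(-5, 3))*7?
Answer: -56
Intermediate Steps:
v(o, a) = a + o
(4*v(-5, 3))*7 = (4*(3 - 5))*7 = (4*(-2))*7 = -8*7 = -56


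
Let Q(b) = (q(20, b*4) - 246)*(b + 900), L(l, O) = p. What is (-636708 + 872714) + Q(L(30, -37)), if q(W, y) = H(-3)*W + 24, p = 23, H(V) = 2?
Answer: 68020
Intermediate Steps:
L(l, O) = 23
q(W, y) = 24 + 2*W (q(W, y) = 2*W + 24 = 24 + 2*W)
Q(b) = -163800 - 182*b (Q(b) = ((24 + 2*20) - 246)*(b + 900) = ((24 + 40) - 246)*(900 + b) = (64 - 246)*(900 + b) = -182*(900 + b) = -163800 - 182*b)
(-636708 + 872714) + Q(L(30, -37)) = (-636708 + 872714) + (-163800 - 182*23) = 236006 + (-163800 - 4186) = 236006 - 167986 = 68020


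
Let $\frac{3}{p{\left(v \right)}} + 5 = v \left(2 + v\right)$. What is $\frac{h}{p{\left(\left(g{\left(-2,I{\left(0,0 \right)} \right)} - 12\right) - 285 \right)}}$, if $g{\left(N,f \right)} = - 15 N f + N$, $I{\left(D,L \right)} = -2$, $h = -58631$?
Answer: $- \frac{7514031698}{3} \approx -2.5047 \cdot 10^{9}$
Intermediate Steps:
$g{\left(N,f \right)} = N - 15 N f$ ($g{\left(N,f \right)} = - 15 N f + N = N - 15 N f$)
$p{\left(v \right)} = \frac{3}{-5 + v \left(2 + v\right)}$
$\frac{h}{p{\left(\left(g{\left(-2,I{\left(0,0 \right)} \right)} - 12\right) - 285 \right)}} = - \frac{58631}{3 \frac{1}{-5 + \left(\left(- 2 \left(1 - -30\right) - 12\right) - 285\right)^{2} + 2 \left(\left(- 2 \left(1 - -30\right) - 12\right) - 285\right)}} = - \frac{58631}{3 \frac{1}{-5 + \left(\left(- 2 \left(1 + 30\right) - 12\right) - 285\right)^{2} + 2 \left(\left(- 2 \left(1 + 30\right) - 12\right) - 285\right)}} = - \frac{58631}{3 \frac{1}{-5 + \left(\left(\left(-2\right) 31 - 12\right) - 285\right)^{2} + 2 \left(\left(\left(-2\right) 31 - 12\right) - 285\right)}} = - \frac{58631}{3 \frac{1}{-5 + \left(\left(-62 - 12\right) - 285\right)^{2} + 2 \left(\left(-62 - 12\right) - 285\right)}} = - \frac{58631}{3 \frac{1}{-5 + \left(-74 - 285\right)^{2} + 2 \left(-74 - 285\right)}} = - \frac{58631}{3 \frac{1}{-5 + \left(-359\right)^{2} + 2 \left(-359\right)}} = - \frac{58631}{3 \frac{1}{-5 + 128881 - 718}} = - \frac{58631}{3 \cdot \frac{1}{128158}} = - \frac{58631}{\frac{3}{128158}} = \left(-58631\right) \frac{128158}{3} = - \frac{7514031698}{3}$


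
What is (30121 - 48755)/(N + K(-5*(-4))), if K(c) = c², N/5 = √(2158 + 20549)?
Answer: 298144/16307 - 1621158*√3/81535 ≈ -16.155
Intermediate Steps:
N = 435*√3 (N = 5*√(2158 + 20549) = 5*√22707 = 5*(87*√3) = 435*√3 ≈ 753.44)
(30121 - 48755)/(N + K(-5*(-4))) = (30121 - 48755)/(435*√3 + (-5*(-4))²) = -18634/(435*√3 + 20²) = -18634/(435*√3 + 400) = -18634/(400 + 435*√3)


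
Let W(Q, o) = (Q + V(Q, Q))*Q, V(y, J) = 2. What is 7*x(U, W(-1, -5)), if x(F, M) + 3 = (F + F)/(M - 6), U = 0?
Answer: -21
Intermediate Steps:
W(Q, o) = Q*(2 + Q) (W(Q, o) = (Q + 2)*Q = (2 + Q)*Q = Q*(2 + Q))
x(F, M) = -3 + 2*F/(-6 + M) (x(F, M) = -3 + (F + F)/(M - 6) = -3 + (2*F)/(-6 + M) = -3 + 2*F/(-6 + M))
7*x(U, W(-1, -5)) = 7*((18 - (-3)*(2 - 1) + 2*0)/(-6 - (2 - 1))) = 7*((18 - (-3) + 0)/(-6 - 1*1)) = 7*((18 - 3*(-1) + 0)/(-6 - 1)) = 7*((18 + 3 + 0)/(-7)) = 7*(-⅐*21) = 7*(-3) = -21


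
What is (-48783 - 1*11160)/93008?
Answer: -59943/93008 ≈ -0.64449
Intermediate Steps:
(-48783 - 1*11160)/93008 = (-48783 - 11160)*(1/93008) = -59943*1/93008 = -59943/93008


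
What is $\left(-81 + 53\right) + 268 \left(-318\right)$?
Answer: $-85252$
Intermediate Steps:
$\left(-81 + 53\right) + 268 \left(-318\right) = -28 - 85224 = -85252$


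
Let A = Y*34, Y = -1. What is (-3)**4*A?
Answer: -2754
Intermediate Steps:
A = -34 (A = -1*34 = -34)
(-3)**4*A = (-3)**4*(-34) = 81*(-34) = -2754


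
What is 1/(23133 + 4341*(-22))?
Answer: -1/72369 ≈ -1.3818e-5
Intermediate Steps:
1/(23133 + 4341*(-22)) = 1/(23133 - 95502) = 1/(-72369) = -1/72369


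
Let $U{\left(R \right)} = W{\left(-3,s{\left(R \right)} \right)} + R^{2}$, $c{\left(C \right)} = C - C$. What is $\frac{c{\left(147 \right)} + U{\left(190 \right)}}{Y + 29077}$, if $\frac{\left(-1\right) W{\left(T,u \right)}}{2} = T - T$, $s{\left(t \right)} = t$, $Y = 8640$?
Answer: $\frac{36100}{37717} \approx 0.95713$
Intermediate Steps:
$W{\left(T,u \right)} = 0$ ($W{\left(T,u \right)} = - 2 \left(T - T\right) = \left(-2\right) 0 = 0$)
$c{\left(C \right)} = 0$
$U{\left(R \right)} = R^{2}$ ($U{\left(R \right)} = 0 + R^{2} = R^{2}$)
$\frac{c{\left(147 \right)} + U{\left(190 \right)}}{Y + 29077} = \frac{0 + 190^{2}}{8640 + 29077} = \frac{0 + 36100}{37717} = 36100 \cdot \frac{1}{37717} = \frac{36100}{37717}$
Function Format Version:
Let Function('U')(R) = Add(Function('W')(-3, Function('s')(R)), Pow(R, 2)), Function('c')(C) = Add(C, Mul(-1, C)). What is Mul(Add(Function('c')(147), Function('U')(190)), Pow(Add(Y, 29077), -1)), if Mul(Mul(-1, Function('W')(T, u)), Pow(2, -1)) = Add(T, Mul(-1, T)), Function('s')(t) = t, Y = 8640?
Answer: Rational(36100, 37717) ≈ 0.95713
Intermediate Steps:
Function('W')(T, u) = 0 (Function('W')(T, u) = Mul(-2, Add(T, Mul(-1, T))) = Mul(-2, 0) = 0)
Function('c')(C) = 0
Function('U')(R) = Pow(R, 2) (Function('U')(R) = Add(0, Pow(R, 2)) = Pow(R, 2))
Mul(Add(Function('c')(147), Function('U')(190)), Pow(Add(Y, 29077), -1)) = Mul(Add(0, Pow(190, 2)), Pow(Add(8640, 29077), -1)) = Mul(Add(0, 36100), Pow(37717, -1)) = Mul(36100, Rational(1, 37717)) = Rational(36100, 37717)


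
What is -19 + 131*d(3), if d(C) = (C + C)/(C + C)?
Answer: 112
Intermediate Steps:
d(C) = 1 (d(C) = (2*C)/((2*C)) = (2*C)*(1/(2*C)) = 1)
-19 + 131*d(3) = -19 + 131*1 = -19 + 131 = 112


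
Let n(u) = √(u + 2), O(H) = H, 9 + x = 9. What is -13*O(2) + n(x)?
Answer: -26 + √2 ≈ -24.586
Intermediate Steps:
x = 0 (x = -9 + 9 = 0)
n(u) = √(2 + u)
-13*O(2) + n(x) = -13*2 + √(2 + 0) = -26 + √2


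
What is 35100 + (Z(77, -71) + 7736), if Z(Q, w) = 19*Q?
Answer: 44299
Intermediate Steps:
35100 + (Z(77, -71) + 7736) = 35100 + (19*77 + 7736) = 35100 + (1463 + 7736) = 35100 + 9199 = 44299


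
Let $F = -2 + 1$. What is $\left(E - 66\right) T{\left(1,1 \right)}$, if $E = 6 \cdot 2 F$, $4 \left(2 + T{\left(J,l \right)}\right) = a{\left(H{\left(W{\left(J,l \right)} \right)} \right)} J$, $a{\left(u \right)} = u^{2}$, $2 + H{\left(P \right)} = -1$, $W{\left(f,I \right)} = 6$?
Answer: $- \frac{39}{2} \approx -19.5$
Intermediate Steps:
$F = -1$
$H{\left(P \right)} = -3$ ($H{\left(P \right)} = -2 - 1 = -3$)
$T{\left(J,l \right)} = -2 + \frac{9 J}{4}$ ($T{\left(J,l \right)} = -2 + \frac{\left(-3\right)^{2} J}{4} = -2 + \frac{9 J}{4}$)
$E = -12$ ($E = 6 \cdot 2 \left(-1\right) = 12 \left(-1\right) = -12$)
$\left(E - 66\right) T{\left(1,1 \right)} = \left(-12 - 66\right) \left(-2 + \frac{9}{4} \cdot 1\right) = - 78 \left(-2 + \frac{9}{4}\right) = \left(-78\right) \frac{1}{4} = - \frac{39}{2}$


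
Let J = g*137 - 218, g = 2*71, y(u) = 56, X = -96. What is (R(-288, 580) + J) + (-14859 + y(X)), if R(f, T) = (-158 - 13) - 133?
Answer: 4129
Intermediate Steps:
R(f, T) = -304 (R(f, T) = -171 - 133 = -304)
g = 142
J = 19236 (J = 142*137 - 218 = 19454 - 218 = 19236)
(R(-288, 580) + J) + (-14859 + y(X)) = (-304 + 19236) + (-14859 + 56) = 18932 - 14803 = 4129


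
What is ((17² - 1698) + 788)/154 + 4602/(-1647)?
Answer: -577165/84546 ≈ -6.8266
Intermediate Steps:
((17² - 1698) + 788)/154 + 4602/(-1647) = ((289 - 1698) + 788)*(1/154) + 4602*(-1/1647) = (-1409 + 788)*(1/154) - 1534/549 = -621*1/154 - 1534/549 = -621/154 - 1534/549 = -577165/84546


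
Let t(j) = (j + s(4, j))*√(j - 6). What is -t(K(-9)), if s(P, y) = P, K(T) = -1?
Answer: -3*I*√7 ≈ -7.9373*I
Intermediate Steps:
t(j) = √(-6 + j)*(4 + j) (t(j) = (j + 4)*√(j - 6) = (4 + j)*√(-6 + j) = √(-6 + j)*(4 + j))
-t(K(-9)) = -√(-6 - 1)*(4 - 1) = -√(-7)*3 = -I*√7*3 = -3*I*√7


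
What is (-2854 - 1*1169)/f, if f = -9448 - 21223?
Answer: 4023/30671 ≈ 0.13117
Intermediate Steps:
f = -30671
(-2854 - 1*1169)/f = (-2854 - 1*1169)/(-30671) = (-2854 - 1169)*(-1/30671) = -4023*(-1/30671) = 4023/30671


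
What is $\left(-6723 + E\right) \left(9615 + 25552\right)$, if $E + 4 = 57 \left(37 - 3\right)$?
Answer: $-168414763$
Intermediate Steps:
$E = 1934$ ($E = -4 + 57 \left(37 - 3\right) = -4 + 57 \cdot 34 = -4 + 1938 = 1934$)
$\left(-6723 + E\right) \left(9615 + 25552\right) = \left(-6723 + 1934\right) \left(9615 + 25552\right) = \left(-4789\right) 35167 = -168414763$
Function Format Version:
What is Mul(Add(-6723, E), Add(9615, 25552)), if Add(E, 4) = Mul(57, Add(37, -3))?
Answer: -168414763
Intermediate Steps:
E = 1934 (E = Add(-4, Mul(57, Add(37, -3))) = Add(-4, Mul(57, 34)) = Add(-4, 1938) = 1934)
Mul(Add(-6723, E), Add(9615, 25552)) = Mul(Add(-6723, 1934), Add(9615, 25552)) = Mul(-4789, 35167) = -168414763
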